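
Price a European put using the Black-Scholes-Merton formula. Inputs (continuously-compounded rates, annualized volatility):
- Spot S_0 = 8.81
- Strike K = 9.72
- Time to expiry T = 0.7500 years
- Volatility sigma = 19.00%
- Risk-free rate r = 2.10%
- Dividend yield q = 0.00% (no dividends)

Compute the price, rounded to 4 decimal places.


Answer: Price = 1.0556

Derivation:
d1 = (ln(S/K) + (r - q + 0.5*sigma^2) * T) / (sigma * sqrt(T)) = -0.41940351
d2 = d1 - sigma * sqrt(T) = -0.58394834
exp(-rT) = 0.98437338; exp(-qT) = 1.00000000
P = K * exp(-rT) * N(-d2) - S_0 * exp(-qT) * N(-d1)
N(-d1) = 0.66253937; N(-d2) = 0.72037247
P = 9.7200 * 0.98437338 * 0.72037247 - 8.8100 * 1.00000000 * 0.66253937 = 1.0556


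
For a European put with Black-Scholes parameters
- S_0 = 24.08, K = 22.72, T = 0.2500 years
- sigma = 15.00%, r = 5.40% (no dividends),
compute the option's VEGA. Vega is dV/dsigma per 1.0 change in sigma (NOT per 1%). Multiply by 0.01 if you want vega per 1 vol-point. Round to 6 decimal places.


d1 = 0.9926470212; d2 = 0.9176470212
phi(d1) = 0.2437498980; exp(-qT) = 1.0000000000; exp(-rT) = 0.9865907163
Vega = S * exp(-qT) * phi(d1) * sqrt(T) = 24.0800 * 1.0000000000 * 0.2437498980 * 0.5000000000 = 2.934749

Answer: Vega = 2.934749


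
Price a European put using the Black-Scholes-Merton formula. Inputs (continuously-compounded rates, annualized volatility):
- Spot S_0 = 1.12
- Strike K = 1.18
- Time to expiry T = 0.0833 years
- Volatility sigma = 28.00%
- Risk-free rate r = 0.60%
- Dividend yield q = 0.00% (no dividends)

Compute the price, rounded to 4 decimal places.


Answer: Price = 0.0741

Derivation:
d1 = (ln(S/K) + (r - q + 0.5*sigma^2) * T) / (sigma * sqrt(T)) = -0.59916933
d2 = d1 - sigma * sqrt(T) = -0.67998220
exp(-rT) = 0.99950032; exp(-qT) = 1.00000000
P = K * exp(-rT) * N(-d2) - S_0 * exp(-qT) * N(-d1)
N(-d1) = 0.72547001; N(-d2) = 0.75174213
P = 1.1800 * 0.99950032 * 0.75174213 - 1.1200 * 1.00000000 * 0.72547001 = 0.0741


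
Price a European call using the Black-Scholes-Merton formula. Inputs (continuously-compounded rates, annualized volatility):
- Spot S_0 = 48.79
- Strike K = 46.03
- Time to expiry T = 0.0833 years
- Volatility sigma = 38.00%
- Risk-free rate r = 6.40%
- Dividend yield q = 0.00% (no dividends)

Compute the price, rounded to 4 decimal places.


Answer: Price = 3.9078

Derivation:
d1 = (ln(S/K) + (r - q + 0.5*sigma^2) * T) / (sigma * sqrt(T)) = 0.63439912
d2 = d1 - sigma * sqrt(T) = 0.52472451
exp(-rT) = 0.99468299; exp(-qT) = 1.00000000
C = S_0 * exp(-qT) * N(d1) - K * exp(-rT) * N(d2)
N(d1) = 0.73708981; N(d2) = 0.70011264
C = 48.7900 * 1.00000000 * 0.73708981 - 46.0300 * 0.99468299 * 0.70011264 = 3.9078


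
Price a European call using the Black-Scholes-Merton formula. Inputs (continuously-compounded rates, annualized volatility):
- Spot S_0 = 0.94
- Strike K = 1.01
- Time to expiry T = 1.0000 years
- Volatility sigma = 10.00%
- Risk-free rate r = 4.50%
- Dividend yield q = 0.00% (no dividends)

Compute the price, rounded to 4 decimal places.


Answer: Price = 0.0266

Derivation:
d1 = (ln(S/K) + (r - q + 0.5*sigma^2) * T) / (sigma * sqrt(T)) = -0.21825735
d2 = d1 - sigma * sqrt(T) = -0.31825735
exp(-rT) = 0.95599748; exp(-qT) = 1.00000000
C = S_0 * exp(-qT) * N(d1) - K * exp(-rT) * N(d2)
N(d1) = 0.41361430; N(d2) = 0.37514487
C = 0.9400 * 1.00000000 * 0.41361430 - 1.0100 * 0.95599748 * 0.37514487 = 0.0266


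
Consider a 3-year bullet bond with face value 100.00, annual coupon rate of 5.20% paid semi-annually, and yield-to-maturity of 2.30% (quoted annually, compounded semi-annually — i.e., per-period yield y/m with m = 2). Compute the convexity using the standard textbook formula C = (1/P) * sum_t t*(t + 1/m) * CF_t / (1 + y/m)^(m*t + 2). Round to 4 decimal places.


Coupon per period c = face * coupon_rate / m = 2.600000
Periods per year m = 2; per-period yield y/m = 0.011500
Number of cashflows N = 6
Cashflows (t years, CF_t, discount factor 1/(1+y/m)^(m*t), PV):
  t = 0.5000: CF_t = 2.600000, DF = 0.988631, PV = 2.570440
  t = 1.0000: CF_t = 2.600000, DF = 0.977391, PV = 2.541216
  t = 1.5000: CF_t = 2.600000, DF = 0.966279, PV = 2.512324
  t = 2.0000: CF_t = 2.600000, DF = 0.955293, PV = 2.483761
  t = 2.5000: CF_t = 2.600000, DF = 0.944432, PV = 2.455522
  t = 3.0000: CF_t = 102.600000, DF = 0.933694, PV = 95.797029
Price P = sum_t PV_t = 108.360292
Convexity numerator sum_t t*(t + 1/m) * CF_t / (1+y/m)^(m*t + 2):
  t = 0.5000: term = 1.256162
  t = 1.0000: term = 3.725641
  t = 1.5000: term = 7.366567
  t = 2.0000: term = 12.138025
  t = 2.5000: term = 18.000037
  t = 3.0000: term = 983.126863
Convexity = (1/P) * sum = 1025.613296 / 108.360292 = 9.464844

Answer: Convexity = 9.4648


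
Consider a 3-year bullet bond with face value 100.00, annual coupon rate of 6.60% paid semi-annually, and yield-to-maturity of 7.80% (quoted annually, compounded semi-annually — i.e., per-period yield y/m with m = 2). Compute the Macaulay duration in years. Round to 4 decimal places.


Answer: Macaulay duration = 2.7660 years

Derivation:
Coupon per period c = face * coupon_rate / m = 3.300000
Periods per year m = 2; per-period yield y/m = 0.039000
Number of cashflows N = 6
Cashflows (t years, CF_t, discount factor 1/(1+y/m)^(m*t), PV):
  t = 0.5000: CF_t = 3.300000, DF = 0.962464, PV = 3.176131
  t = 1.0000: CF_t = 3.300000, DF = 0.926337, PV = 3.056911
  t = 1.5000: CF_t = 3.300000, DF = 0.891566, PV = 2.942167
  t = 2.0000: CF_t = 3.300000, DF = 0.858100, PV = 2.831729
  t = 2.5000: CF_t = 3.300000, DF = 0.825890, PV = 2.725437
  t = 3.0000: CF_t = 103.300000, DF = 0.794889, PV = 82.112077
Price P = sum_t PV_t = 96.844453
Macaulay numerator sum_t t * PV_t:
  t * PV_t at t = 0.5000: 1.588065
  t * PV_t at t = 1.0000: 3.056911
  t * PV_t at t = 1.5000: 4.413250
  t * PV_t at t = 2.0000: 5.663459
  t * PV_t at t = 2.5000: 6.813593
  t * PV_t at t = 3.0000: 246.336230
Macaulay duration D = (sum_t t * PV_t) / P = 267.871509 / 96.844453 = 2.765997


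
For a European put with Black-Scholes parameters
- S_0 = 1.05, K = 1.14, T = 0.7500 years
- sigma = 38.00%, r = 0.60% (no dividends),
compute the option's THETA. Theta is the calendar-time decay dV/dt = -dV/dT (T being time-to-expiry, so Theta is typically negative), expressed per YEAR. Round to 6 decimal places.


Answer: Theta = -0.087201

Derivation:
d1 = -0.0716768151; d2 = -0.4007664685
phi(d1) = 0.3979187994; exp(-qT) = 1.0000000000; exp(-rT) = 0.9955101098
Theta = -S*exp(-qT)*phi(d1)*sigma/(2*sqrt(T)) + r*K*exp(-rT)*N(-d2) - q*S*exp(-qT)*N(-d1)
N(-d1) = 0.5285704462; N(-d2) = 0.6557039658; sqrt(T) = 0.8660254038
Term 1 = -1.0500 * 1.0000000000 * 0.3979187994 * 0.3800 / (2 * 0.8660254038) = -0.0916656719
Term 2 = 0.0060 * 1.1400 * 0.9955101098 * 0.6557039658 = 0.0044648779
Term 3 = 0 (no dividend yield, q = 0)
Theta = -0.0916656719 + (0.0044648779) + (0.0000000000) = -0.087201


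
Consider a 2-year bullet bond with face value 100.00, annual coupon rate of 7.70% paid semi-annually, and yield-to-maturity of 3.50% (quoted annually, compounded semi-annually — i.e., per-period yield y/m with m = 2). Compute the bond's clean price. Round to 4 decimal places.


Coupon per period c = face * coupon_rate / m = 3.850000
Periods per year m = 2; per-period yield y/m = 0.017500
Number of cashflows N = 4
Cashflows (t years, CF_t, discount factor 1/(1+y/m)^(m*t), PV):
  t = 0.5000: CF_t = 3.850000, DF = 0.982801, PV = 3.783784
  t = 1.0000: CF_t = 3.850000, DF = 0.965898, PV = 3.718706
  t = 1.5000: CF_t = 3.850000, DF = 0.949285, PV = 3.654748
  t = 2.0000: CF_t = 103.850000, DF = 0.932959, PV = 96.887741
Price P = sum_t PV_t = 108.044979

Answer: Price = 108.0450


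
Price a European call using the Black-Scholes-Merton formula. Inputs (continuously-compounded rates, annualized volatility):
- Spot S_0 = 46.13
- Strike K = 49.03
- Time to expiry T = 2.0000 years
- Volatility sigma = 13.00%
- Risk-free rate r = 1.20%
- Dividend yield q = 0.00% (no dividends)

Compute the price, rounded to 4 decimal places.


Answer: Price = 2.6428

Derivation:
d1 = (ln(S/K) + (r - q + 0.5*sigma^2) * T) / (sigma * sqrt(T)) = -0.10916020
d2 = d1 - sigma * sqrt(T) = -0.29300796
exp(-rT) = 0.97628571; exp(-qT) = 1.00000000
C = S_0 * exp(-qT) * N(d1) - K * exp(-rT) * N(d2)
N(d1) = 0.45653771; N(d2) = 0.38475803
C = 46.1300 * 1.00000000 * 0.45653771 - 49.0300 * 0.97628571 * 0.38475803 = 2.6428


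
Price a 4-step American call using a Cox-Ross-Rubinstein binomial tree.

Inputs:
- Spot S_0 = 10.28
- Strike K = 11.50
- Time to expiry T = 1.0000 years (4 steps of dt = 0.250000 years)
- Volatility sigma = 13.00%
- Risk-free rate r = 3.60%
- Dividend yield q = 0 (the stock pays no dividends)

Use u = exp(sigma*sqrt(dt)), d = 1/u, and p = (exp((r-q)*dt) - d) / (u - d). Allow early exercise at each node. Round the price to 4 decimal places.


Answer: Price = V(0,0) = 0.2261

Derivation:
dt = T/N = 0.250000
u = exp(sigma*sqrt(dt)) = 1.067159; d = 1/u = 0.937067
p = (exp((r-q)*dt) - d) / (u - d) = 0.553250
Discount per step: exp(-r*dt) = 0.991040
Stock lattice S(k, i) with i counting down-moves:
  k=0: S(0,0) = 10.2800
  k=1: S(1,0) = 10.9704; S(1,1) = 9.6331
  k=2: S(2,0) = 11.7072; S(2,1) = 10.2800; S(2,2) = 9.0268
  k=3: S(3,0) = 12.4934; S(3,1) = 10.9704; S(3,2) = 9.6331; S(3,3) = 8.4587
  k=4: S(4,0) = 13.3324; S(4,1) = 11.7072; S(4,2) = 10.2800; S(4,3) = 9.0268; S(4,4) = 7.9264
Terminal payoffs V(N, i) = max(S_T - K, 0):
  V(4,0) = 1.832441; V(4,1) = 0.207156; V(4,2) = 0.000000; V(4,3) = 0.000000; V(4,4) = 0.000000
Backward induction: V(k, i) = exp(-r*dt) * [p * V(k+1, i) + (1-p) * V(k+1, i+1)]; then take max(V_cont, immediate exercise) for American.
  V(3,0) = exp(-r*dt) * [p*1.832441 + (1-p)*0.207156] = 1.096433; exercise = 0.993397; V(3,0) = max -> 1.096433
  V(3,1) = exp(-r*dt) * [p*0.207156 + (1-p)*0.000000] = 0.113582; exercise = 0.000000; V(3,1) = max -> 0.113582
  V(3,2) = exp(-r*dt) * [p*0.000000 + (1-p)*0.000000] = 0.000000; exercise = 0.000000; V(3,2) = max -> 0.000000
  V(3,3) = exp(-r*dt) * [p*0.000000 + (1-p)*0.000000] = 0.000000; exercise = 0.000000; V(3,3) = max -> 0.000000
  V(2,0) = exp(-r*dt) * [p*1.096433 + (1-p)*0.113582] = 0.651455; exercise = 0.207156; V(2,0) = max -> 0.651455
  V(2,1) = exp(-r*dt) * [p*0.113582 + (1-p)*0.000000] = 0.062276; exercise = 0.000000; V(2,1) = max -> 0.062276
  V(2,2) = exp(-r*dt) * [p*0.000000 + (1-p)*0.000000] = 0.000000; exercise = 0.000000; V(2,2) = max -> 0.000000
  V(1,0) = exp(-r*dt) * [p*0.651455 + (1-p)*0.062276] = 0.384761; exercise = 0.000000; V(1,0) = max -> 0.384761
  V(1,1) = exp(-r*dt) * [p*0.062276 + (1-p)*0.000000] = 0.034146; exercise = 0.000000; V(1,1) = max -> 0.034146
  V(0,0) = exp(-r*dt) * [p*0.384761 + (1-p)*0.034146] = 0.226080; exercise = 0.000000; V(0,0) = max -> 0.226080


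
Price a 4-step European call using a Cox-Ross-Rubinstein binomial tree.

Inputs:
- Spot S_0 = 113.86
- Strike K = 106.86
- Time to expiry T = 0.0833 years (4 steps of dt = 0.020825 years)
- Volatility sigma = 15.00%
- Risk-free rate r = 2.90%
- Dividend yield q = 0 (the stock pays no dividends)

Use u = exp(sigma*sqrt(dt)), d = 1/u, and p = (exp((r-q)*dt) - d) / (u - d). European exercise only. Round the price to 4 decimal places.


Answer: Price = V(0,0) = 7.4001

Derivation:
dt = T/N = 0.020825
u = exp(sigma*sqrt(dt)) = 1.021882; d = 1/u = 0.978586
p = (exp((r-q)*dt) - d) / (u - d) = 0.508542
Discount per step: exp(-r*dt) = 0.999396
Stock lattice S(k, i) with i counting down-moves:
  k=0: S(0,0) = 113.8600
  k=1: S(1,0) = 116.3515; S(1,1) = 111.4218
  k=2: S(2,0) = 118.8976; S(2,1) = 113.8600; S(2,2) = 109.0359
  k=3: S(3,0) = 121.4993; S(3,1) = 116.3515; S(3,2) = 111.4218; S(3,3) = 106.7010
  k=4: S(4,0) = 124.1580; S(4,1) = 118.8976; S(4,2) = 113.8600; S(4,3) = 109.0359; S(4,4) = 104.4162
Terminal payoffs V(N, i) = max(S_T - K, 0):
  V(4,0) = 17.297987; V(4,1) = 12.037554; V(4,2) = 7.000000; V(4,3) = 2.175881; V(4,4) = 0.000000
Backward induction: V(k, i) = exp(-r*dt) * [p * V(k+1, i) + (1-p) * V(k+1, i+1)].
  V(3,0) = exp(-r*dt) * [p*17.297987 + (1-p)*12.037554] = 14.703820
  V(3,1) = exp(-r*dt) * [p*12.037554 + (1-p)*7.000000] = 9.556033
  V(3,2) = exp(-r*dt) * [p*7.000000 + (1-p)*2.175881] = 4.626352
  V(3,3) = exp(-r*dt) * [p*2.175881 + (1-p)*0.000000] = 1.105858
  V(2,0) = exp(-r*dt) * [p*14.703820 + (1-p)*9.556033] = 12.166547
  V(2,1) = exp(-r*dt) * [p*9.556033 + (1-p)*4.626352] = 7.128993
  V(2,2) = exp(-r*dt) * [p*4.626352 + (1-p)*1.105858] = 2.894427
  V(1,0) = exp(-r*dt) * [p*12.166547 + (1-p)*7.128993] = 9.684948
  V(1,1) = exp(-r*dt) * [p*7.128993 + (1-p)*2.894427] = 5.044832
  V(0,0) = exp(-r*dt) * [p*9.684948 + (1-p)*5.044832] = 7.400054


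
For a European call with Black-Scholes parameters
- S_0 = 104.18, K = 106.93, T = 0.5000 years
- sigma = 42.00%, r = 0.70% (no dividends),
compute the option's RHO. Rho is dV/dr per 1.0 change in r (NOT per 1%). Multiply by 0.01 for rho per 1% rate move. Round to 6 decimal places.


d1 = 0.0725483394; d2 = -0.2244365087
phi(d1) = 0.3978937918; exp(-qT) = 1.0000000000; exp(-rT) = 0.9965061179
N(d2) = 0.4112088327
Rho = K*T*exp(-rT)*N(d2) = 106.9300 * 0.5000 * 0.9965061179 * 0.4112088327 = 21.908466

Answer: Rho = 21.908466


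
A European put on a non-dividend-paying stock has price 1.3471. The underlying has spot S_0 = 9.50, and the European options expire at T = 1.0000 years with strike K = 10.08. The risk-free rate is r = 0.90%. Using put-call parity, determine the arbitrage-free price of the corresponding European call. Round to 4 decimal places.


Put-call parity: C - P = S_0 * exp(-qT) - K * exp(-rT).
S_0 * exp(-qT) = 9.5000 * 1.00000000 = 9.50000000
K * exp(-rT) = 10.0800 * 0.99104038 = 9.98968702
C = P + S*exp(-qT) - K*exp(-rT)
C = 1.3471 + 9.50000000 - 9.98968702 = 0.8574

Answer: Call price = 0.8574


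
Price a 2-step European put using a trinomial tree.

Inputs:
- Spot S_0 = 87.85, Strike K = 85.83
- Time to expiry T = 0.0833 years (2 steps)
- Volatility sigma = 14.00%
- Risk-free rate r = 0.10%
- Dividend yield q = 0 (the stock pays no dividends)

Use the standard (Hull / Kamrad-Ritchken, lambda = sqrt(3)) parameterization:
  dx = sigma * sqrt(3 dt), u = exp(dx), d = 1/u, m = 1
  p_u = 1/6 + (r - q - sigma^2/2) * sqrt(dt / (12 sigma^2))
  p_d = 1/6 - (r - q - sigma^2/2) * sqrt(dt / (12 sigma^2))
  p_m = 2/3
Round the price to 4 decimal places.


dt = T/N = 0.041650; dx = sigma*sqrt(3*dt) = 0.049488
u = exp(dx) = 1.050733; d = 1/u = 0.951717
p_u = 0.162964, p_m = 0.666667, p_d = 0.170370
Discount per step: exp(-r*dt) = 0.999958
Stock lattice S(k, j) with j the centered position index:
  k=0: S(0,+0) = 87.8500
  k=1: S(1,-1) = 83.6083; S(1,+0) = 87.8500; S(1,+1) = 92.3069
  k=2: S(2,-2) = 79.5715; S(2,-1) = 83.6083; S(2,+0) = 87.8500; S(2,+1) = 92.3069; S(2,+2) = 96.9898
Terminal payoffs V(N, j) = max(K - S_T, 0):
  V(2,-2) = 6.258526; V(2,-1) = 2.221663; V(2,+0) = 0.000000; V(2,+1) = 0.000000; V(2,+2) = 0.000000
Backward induction: V(k, j) = exp(-r*dt) * [p_u * V(k+1, j+1) + p_m * V(k+1, j) + p_d * V(k+1, j-1)]
  V(1,-1) = exp(-r*dt) * [p_u*0.000000 + p_m*2.221663 + p_d*6.258526] = 2.547266
  V(1,+0) = exp(-r*dt) * [p_u*0.000000 + p_m*0.000000 + p_d*2.221663] = 0.378489
  V(1,+1) = exp(-r*dt) * [p_u*0.000000 + p_m*0.000000 + p_d*0.000000] = 0.000000
  V(0,+0) = exp(-r*dt) * [p_u*0.000000 + p_m*0.378489 + p_d*2.547266] = 0.686274

Answer: Price = V(0,0) = 0.6863


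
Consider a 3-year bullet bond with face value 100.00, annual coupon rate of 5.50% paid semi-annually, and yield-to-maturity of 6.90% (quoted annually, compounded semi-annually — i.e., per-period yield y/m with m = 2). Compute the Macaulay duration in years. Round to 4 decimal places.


Answer: Macaulay duration = 2.8019 years

Derivation:
Coupon per period c = face * coupon_rate / m = 2.750000
Periods per year m = 2; per-period yield y/m = 0.034500
Number of cashflows N = 6
Cashflows (t years, CF_t, discount factor 1/(1+y/m)^(m*t), PV):
  t = 0.5000: CF_t = 2.750000, DF = 0.966651, PV = 2.658289
  t = 1.0000: CF_t = 2.750000, DF = 0.934413, PV = 2.569637
  t = 1.5000: CF_t = 2.750000, DF = 0.903251, PV = 2.483941
  t = 2.0000: CF_t = 2.750000, DF = 0.873128, PV = 2.401103
  t = 2.5000: CF_t = 2.750000, DF = 0.844010, PV = 2.321027
  t = 3.0000: CF_t = 102.750000, DF = 0.815863, PV = 83.829883
Price P = sum_t PV_t = 96.263879
Macaulay numerator sum_t t * PV_t:
  t * PV_t at t = 0.5000: 1.329145
  t * PV_t at t = 1.0000: 2.569637
  t * PV_t at t = 1.5000: 3.725911
  t * PV_t at t = 2.0000: 4.802205
  t * PV_t at t = 2.5000: 5.802568
  t * PV_t at t = 3.0000: 251.489649
Macaulay duration D = (sum_t t * PV_t) / P = 269.719114 / 96.263879 = 2.801872


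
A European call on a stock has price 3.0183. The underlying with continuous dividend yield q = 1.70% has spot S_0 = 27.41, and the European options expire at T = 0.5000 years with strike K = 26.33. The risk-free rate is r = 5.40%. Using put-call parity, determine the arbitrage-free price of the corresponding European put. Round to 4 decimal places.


Put-call parity: C - P = S_0 * exp(-qT) - K * exp(-rT).
S_0 * exp(-qT) = 27.4100 * 0.99153602 = 27.17800239
K * exp(-rT) = 26.3300 * 0.97336124 = 25.62860149
P = C - S*exp(-qT) + K*exp(-rT)
P = 3.0183 - 27.17800239 + 25.62860149 = 1.4689

Answer: Put price = 1.4689


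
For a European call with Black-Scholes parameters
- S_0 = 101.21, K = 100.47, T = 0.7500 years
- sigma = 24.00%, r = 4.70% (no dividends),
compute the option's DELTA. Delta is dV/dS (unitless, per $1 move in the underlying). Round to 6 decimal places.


d1 = 0.3088265389; d2 = 0.1009804420
phi(d1) = 0.3803644341; exp(-qT) = 1.0000000000; exp(-rT) = 0.9653640451
N(d1) = 0.6212732599
Delta = exp(-qT) * N(d1) = 1.0000000000 * 0.6212732599 = 0.621273

Answer: Delta = 0.621273


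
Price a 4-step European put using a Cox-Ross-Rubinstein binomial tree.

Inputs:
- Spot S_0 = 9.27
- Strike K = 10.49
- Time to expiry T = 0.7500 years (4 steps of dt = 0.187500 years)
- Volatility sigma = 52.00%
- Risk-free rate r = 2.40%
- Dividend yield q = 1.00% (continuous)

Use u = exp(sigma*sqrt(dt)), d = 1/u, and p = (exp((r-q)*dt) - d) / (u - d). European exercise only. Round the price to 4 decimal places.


Answer: Price = V(0,0) = 2.3944

Derivation:
dt = T/N = 0.187500
u = exp(sigma*sqrt(dt)) = 1.252531; d = 1/u = 0.798383
p = (exp((r-q)*dt) - d) / (u - d) = 0.449733
Discount per step: exp(-r*dt) = 0.995510
Stock lattice S(k, i) with i counting down-moves:
  k=0: S(0,0) = 9.2700
  k=1: S(1,0) = 11.6110; S(1,1) = 7.4010
  k=2: S(2,0) = 14.5431; S(2,1) = 9.2700; S(2,2) = 5.9088
  k=3: S(3,0) = 18.2157; S(3,1) = 11.6110; S(3,2) = 7.4010; S(3,3) = 4.7175
  k=4: S(4,0) = 22.8157; S(4,1) = 14.5431; S(4,2) = 9.2700; S(4,3) = 5.9088; S(4,4) = 3.7664
Terminal payoffs V(N, i) = max(K - S_T, 0):
  V(4,0) = 0.000000; V(4,1) = 0.000000; V(4,2) = 1.220000; V(4,3) = 4.581156; V(4,4) = 6.723610
Backward induction: V(k, i) = exp(-r*dt) * [p * V(k+1, i) + (1-p) * V(k+1, i+1)].
  V(3,0) = exp(-r*dt) * [p*0.000000 + (1-p)*0.000000] = 0.000000
  V(3,1) = exp(-r*dt) * [p*0.000000 + (1-p)*1.220000] = 0.668312
  V(3,2) = exp(-r*dt) * [p*1.220000 + (1-p)*4.581156] = 3.055753
  V(3,3) = exp(-r*dt) * [p*4.581156 + (1-p)*6.723610] = 5.734217
  V(2,0) = exp(-r*dt) * [p*0.000000 + (1-p)*0.668312] = 0.366099
  V(2,1) = exp(-r*dt) * [p*0.668312 + (1-p)*3.055753] = 1.973144
  V(2,2) = exp(-r*dt) * [p*3.055753 + (1-p)*5.734217] = 4.509286
  V(1,0) = exp(-r*dt) * [p*0.366099 + (1-p)*1.973144] = 1.244789
  V(1,1) = exp(-r*dt) * [p*1.973144 + (1-p)*4.509286] = 3.353575
  V(0,0) = exp(-r*dt) * [p*1.244789 + (1-p)*3.353575] = 2.394386


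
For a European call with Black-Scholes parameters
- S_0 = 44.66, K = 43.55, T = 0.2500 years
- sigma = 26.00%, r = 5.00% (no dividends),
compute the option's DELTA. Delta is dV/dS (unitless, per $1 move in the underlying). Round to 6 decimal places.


Answer: Delta = 0.638615

Derivation:
d1 = 0.3547580240; d2 = 0.2247580240
phi(d1) = 0.3746117356; exp(-qT) = 1.0000000000; exp(-rT) = 0.9875778005
N(d1) = 0.6386145612
Delta = exp(-qT) * N(d1) = 1.0000000000 * 0.6386145612 = 0.638615


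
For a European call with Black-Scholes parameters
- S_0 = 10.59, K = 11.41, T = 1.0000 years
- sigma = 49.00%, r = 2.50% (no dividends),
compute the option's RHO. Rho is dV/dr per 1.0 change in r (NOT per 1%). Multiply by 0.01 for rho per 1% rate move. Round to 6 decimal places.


Answer: Rho = 4.057399

Derivation:
d1 = 0.1438163178; d2 = -0.3461836822
phi(d1) = 0.3948378519; exp(-qT) = 1.0000000000; exp(-rT) = 0.9753099120
N(d2) = 0.3646023386
Rho = K*T*exp(-rT)*N(d2) = 11.4100 * 1.0000 * 0.9753099120 * 0.3646023386 = 4.057399


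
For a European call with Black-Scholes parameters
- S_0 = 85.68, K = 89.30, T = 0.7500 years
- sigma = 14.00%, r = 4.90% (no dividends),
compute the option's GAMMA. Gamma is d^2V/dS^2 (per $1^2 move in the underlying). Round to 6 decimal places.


Answer: Gamma = 0.038394

Derivation:
d1 = 0.0224171769; d2 = -0.0988263796
phi(d1) = 0.3988420528; exp(-qT) = 1.0000000000; exp(-rT) = 0.9639170845
Gamma = exp(-qT) * phi(d1) / (S * sigma * sqrt(T)) = 1.0000000000 * 0.3988420528 / (85.6800 * 0.1400 * 0.8660254038) = 0.038394


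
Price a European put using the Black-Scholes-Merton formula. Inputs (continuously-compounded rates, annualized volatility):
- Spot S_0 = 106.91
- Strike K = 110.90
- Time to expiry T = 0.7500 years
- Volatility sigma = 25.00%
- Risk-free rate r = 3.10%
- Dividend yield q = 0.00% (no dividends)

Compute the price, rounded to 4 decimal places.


d1 = (ln(S/K) + (r - q + 0.5*sigma^2) * T) / (sigma * sqrt(T)) = 0.04640032
d2 = d1 - sigma * sqrt(T) = -0.17010603
exp(-rT) = 0.97701820; exp(-qT) = 1.00000000
P = K * exp(-rT) * N(-d2) - S_0 * exp(-qT) * N(-d1)
N(-d1) = 0.48149559; N(-d2) = 0.56753662
P = 110.9000 * 0.97701820 * 0.56753662 - 106.9100 * 1.00000000 * 0.48149559 = 10.0166

Answer: Price = 10.0166


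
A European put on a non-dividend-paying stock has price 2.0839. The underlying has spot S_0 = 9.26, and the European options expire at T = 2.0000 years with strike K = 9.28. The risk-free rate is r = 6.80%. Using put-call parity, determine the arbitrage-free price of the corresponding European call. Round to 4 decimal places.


Answer: Call price = 3.2439

Derivation:
Put-call parity: C - P = S_0 * exp(-qT) - K * exp(-rT).
S_0 * exp(-qT) = 9.2600 * 1.00000000 = 9.26000000
K * exp(-rT) = 9.2800 * 0.87284263 = 8.09997963
C = P + S*exp(-qT) - K*exp(-rT)
C = 2.0839 + 9.26000000 - 8.09997963 = 3.2439


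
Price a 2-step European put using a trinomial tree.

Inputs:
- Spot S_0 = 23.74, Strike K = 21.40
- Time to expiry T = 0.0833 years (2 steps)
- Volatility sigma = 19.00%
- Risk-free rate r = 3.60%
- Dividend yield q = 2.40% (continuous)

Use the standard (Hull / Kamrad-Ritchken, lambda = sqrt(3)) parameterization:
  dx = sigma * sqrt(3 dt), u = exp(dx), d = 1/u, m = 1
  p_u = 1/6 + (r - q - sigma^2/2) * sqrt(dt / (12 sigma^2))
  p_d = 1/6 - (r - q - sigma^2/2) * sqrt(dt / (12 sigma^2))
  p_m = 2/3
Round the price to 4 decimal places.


Answer: Price = V(0,0) = 0.0182

Derivation:
dt = T/N = 0.041650; dx = sigma*sqrt(3*dt) = 0.067162
u = exp(dx) = 1.069468; d = 1/u = 0.935044
p_u = 0.164791, p_m = 0.666667, p_d = 0.168543
Discount per step: exp(-r*dt) = 0.998502
Stock lattice S(k, j) with j the centered position index:
  k=0: S(0,+0) = 23.7400
  k=1: S(1,-1) = 22.1979; S(1,+0) = 23.7400; S(1,+1) = 25.3892
  k=2: S(2,-2) = 20.7561; S(2,-1) = 22.1979; S(2,+0) = 23.7400; S(2,+1) = 25.3892; S(2,+2) = 27.1529
Terminal payoffs V(N, j) = max(K - S_T, 0):
  V(2,-2) = 0.643946; V(2,-1) = 0.000000; V(2,+0) = 0.000000; V(2,+1) = 0.000000; V(2,+2) = 0.000000
Backward induction: V(k, j) = exp(-r*dt) * [p_u * V(k+1, j+1) + p_m * V(k+1, j) + p_d * V(k+1, j-1)]
  V(1,-1) = exp(-r*dt) * [p_u*0.000000 + p_m*0.000000 + p_d*0.643946] = 0.108370
  V(1,+0) = exp(-r*dt) * [p_u*0.000000 + p_m*0.000000 + p_d*0.000000] = 0.000000
  V(1,+1) = exp(-r*dt) * [p_u*0.000000 + p_m*0.000000 + p_d*0.000000] = 0.000000
  V(0,+0) = exp(-r*dt) * [p_u*0.000000 + p_m*0.000000 + p_d*0.108370] = 0.018238


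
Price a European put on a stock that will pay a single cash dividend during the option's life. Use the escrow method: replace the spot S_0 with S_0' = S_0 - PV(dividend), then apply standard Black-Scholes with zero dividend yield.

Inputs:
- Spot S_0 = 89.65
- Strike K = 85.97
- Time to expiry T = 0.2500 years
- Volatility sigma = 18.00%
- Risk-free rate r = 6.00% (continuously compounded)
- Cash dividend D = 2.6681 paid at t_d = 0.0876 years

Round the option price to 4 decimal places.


Answer: Price = 2.0644

Derivation:
PV(D) = D * exp(-r * t_d) = 2.6681 * 0.99475779 = 2.65411326
S_0' = S_0 - PV(D) = 89.6500 - 2.65411326 = 86.99588674
d1 = (ln(S_0'/K) + (r + sigma^2/2)*T) / (sigma*sqrt(T)) = 0.34347156
d2 = d1 - sigma*sqrt(T) = 0.25347156
exp(-rT) = 0.98511194
N(-d1) = 0.36562187; N(-d2) = 0.39995192
P = K * exp(-rT) * N(-d2) - S_0' * N(-d1) = 85.9700 * 0.98511194 * 0.39995192 - 86.99588674 * 0.36562187 = 2.0644


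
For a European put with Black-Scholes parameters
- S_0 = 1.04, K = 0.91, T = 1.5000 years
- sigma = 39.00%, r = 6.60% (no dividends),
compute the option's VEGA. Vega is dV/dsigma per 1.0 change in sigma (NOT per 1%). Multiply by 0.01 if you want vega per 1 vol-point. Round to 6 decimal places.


d1 = 0.7256485500; d2 = 0.2479980502
phi(d1) = 0.3065968942; exp(-qT) = 1.0000000000; exp(-rT) = 0.9057427080
Vega = S * exp(-qT) * phi(d1) * sqrt(T) = 1.0400 * 1.0000000000 * 0.3065968942 * 1.2247448714 = 0.390523

Answer: Vega = 0.390523


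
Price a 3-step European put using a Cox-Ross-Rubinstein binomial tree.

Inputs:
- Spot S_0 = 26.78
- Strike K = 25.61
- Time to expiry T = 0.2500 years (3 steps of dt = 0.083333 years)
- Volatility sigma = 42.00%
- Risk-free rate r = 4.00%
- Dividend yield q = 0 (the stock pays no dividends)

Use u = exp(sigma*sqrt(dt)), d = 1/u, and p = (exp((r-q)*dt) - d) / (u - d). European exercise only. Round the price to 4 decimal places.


Answer: Price = V(0,0) = 1.6778

Derivation:
dt = T/N = 0.083333
u = exp(sigma*sqrt(dt)) = 1.128900; d = 1/u = 0.885818
p = (exp((r-q)*dt) - d) / (u - d) = 0.483462
Discount per step: exp(-r*dt) = 0.996672
Stock lattice S(k, i) with i counting down-moves:
  k=0: S(0,0) = 26.7800
  k=1: S(1,0) = 30.2319; S(1,1) = 23.7222
  k=2: S(2,0) = 34.1288; S(2,1) = 26.7800; S(2,2) = 21.0136
  k=3: S(3,0) = 38.5280; S(3,1) = 30.2319; S(3,2) = 23.7222; S(3,3) = 18.6142
Terminal payoffs V(N, i) = max(K - S_T, 0):
  V(3,0) = 0.000000; V(3,1) = 0.000000; V(3,2) = 1.887789; V(3,3) = 6.995801
Backward induction: V(k, i) = exp(-r*dt) * [p * V(k+1, i) + (1-p) * V(k+1, i+1)].
  V(2,0) = exp(-r*dt) * [p*0.000000 + (1-p)*0.000000] = 0.000000
  V(2,1) = exp(-r*dt) * [p*0.000000 + (1-p)*1.887789] = 0.971870
  V(2,2) = exp(-r*dt) * [p*1.887789 + (1-p)*6.995801] = 4.511209
  V(1,0) = exp(-r*dt) * [p*0.000000 + (1-p)*0.971870] = 0.500337
  V(1,1) = exp(-r*dt) * [p*0.971870 + (1-p)*4.511209] = 2.790756
  V(0,0) = exp(-r*dt) * [p*0.500337 + (1-p)*2.790756] = 1.677824


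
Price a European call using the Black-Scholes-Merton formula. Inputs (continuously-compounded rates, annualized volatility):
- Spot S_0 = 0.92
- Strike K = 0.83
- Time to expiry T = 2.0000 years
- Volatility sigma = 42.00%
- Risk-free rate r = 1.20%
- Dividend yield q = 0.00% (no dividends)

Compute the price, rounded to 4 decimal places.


d1 = (ln(S/K) + (r - q + 0.5*sigma^2) * T) / (sigma * sqrt(T)) = 0.51071287
d2 = d1 - sigma * sqrt(T) = -0.08325682
exp(-rT) = 0.97628571; exp(-qT) = 1.00000000
C = S_0 * exp(-qT) * N(d1) - K * exp(-rT) * N(d2)
N(d1) = 0.69522394; N(d2) = 0.46682367
C = 0.9200 * 1.00000000 * 0.69522394 - 0.8300 * 0.97628571 * 0.46682367 = 0.2613

Answer: Price = 0.2613


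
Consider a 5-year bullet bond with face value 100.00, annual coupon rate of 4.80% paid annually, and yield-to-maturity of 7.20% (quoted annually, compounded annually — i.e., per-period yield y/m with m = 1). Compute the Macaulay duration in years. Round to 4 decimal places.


Coupon per period c = face * coupon_rate / m = 4.800000
Periods per year m = 1; per-period yield y/m = 0.072000
Number of cashflows N = 5
Cashflows (t years, CF_t, discount factor 1/(1+y/m)^(m*t), PV):
  t = 1.0000: CF_t = 4.800000, DF = 0.932836, PV = 4.477612
  t = 2.0000: CF_t = 4.800000, DF = 0.870183, PV = 4.176877
  t = 3.0000: CF_t = 4.800000, DF = 0.811738, PV = 3.896340
  t = 4.0000: CF_t = 4.800000, DF = 0.757218, PV = 3.634646
  t = 5.0000: CF_t = 104.800000, DF = 0.706360, PV = 74.026524
Price P = sum_t PV_t = 90.211999
Macaulay numerator sum_t t * PV_t:
  t * PV_t at t = 1.0000: 4.477612
  t * PV_t at t = 2.0000: 8.353754
  t * PV_t at t = 3.0000: 11.689021
  t * PV_t at t = 4.0000: 14.538583
  t * PV_t at t = 5.0000: 370.132619
Macaulay duration D = (sum_t t * PV_t) / P = 409.191589 / 90.211999 = 4.535889

Answer: Macaulay duration = 4.5359 years


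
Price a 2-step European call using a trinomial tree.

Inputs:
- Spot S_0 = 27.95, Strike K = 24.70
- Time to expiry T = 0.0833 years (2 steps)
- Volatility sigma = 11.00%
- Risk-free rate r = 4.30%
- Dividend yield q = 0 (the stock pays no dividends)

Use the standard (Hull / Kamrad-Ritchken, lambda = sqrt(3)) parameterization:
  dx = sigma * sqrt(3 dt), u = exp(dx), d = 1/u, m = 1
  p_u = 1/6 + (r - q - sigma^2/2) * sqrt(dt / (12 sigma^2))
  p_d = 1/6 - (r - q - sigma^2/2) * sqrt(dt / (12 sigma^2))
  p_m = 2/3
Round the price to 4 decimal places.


dt = T/N = 0.041650; dx = sigma*sqrt(3*dt) = 0.038883
u = exp(dx) = 1.039649; d = 1/u = 0.961863
p_u = 0.186456, p_m = 0.666667, p_d = 0.146877
Discount per step: exp(-r*dt) = 0.998211
Stock lattice S(k, j) with j the centered position index:
  k=0: S(0,+0) = 27.9500
  k=1: S(1,-1) = 26.8841; S(1,+0) = 27.9500; S(1,+1) = 29.0582
  k=2: S(2,-2) = 25.8588; S(2,-1) = 26.8841; S(2,+0) = 27.9500; S(2,+1) = 29.0582; S(2,+2) = 30.2103
Terminal payoffs V(N, j) = max(S_T - K, 0):
  V(2,-2) = 1.158801; V(2,-1) = 2.184075; V(2,+0) = 3.250000; V(2,+1) = 4.358188; V(2,+2) = 5.510314
Backward induction: V(k, j) = exp(-r*dt) * [p_u * V(k+1, j+1) + p_m * V(k+1, j) + p_d * V(k+1, j-1)]
  V(1,-1) = exp(-r*dt) * [p_u*3.250000 + p_m*2.184075 + p_d*1.158801] = 2.228240
  V(1,+0) = exp(-r*dt) * [p_u*4.358188 + p_m*3.250000 + p_d*2.184075] = 3.294164
  V(1,+1) = exp(-r*dt) * [p_u*5.510314 + p_m*4.358188 + p_d*3.250000] = 4.402350
  V(0,+0) = exp(-r*dt) * [p_u*4.402350 + p_m*3.294164 + p_d*2.228240] = 3.338249

Answer: Price = V(0,0) = 3.3382


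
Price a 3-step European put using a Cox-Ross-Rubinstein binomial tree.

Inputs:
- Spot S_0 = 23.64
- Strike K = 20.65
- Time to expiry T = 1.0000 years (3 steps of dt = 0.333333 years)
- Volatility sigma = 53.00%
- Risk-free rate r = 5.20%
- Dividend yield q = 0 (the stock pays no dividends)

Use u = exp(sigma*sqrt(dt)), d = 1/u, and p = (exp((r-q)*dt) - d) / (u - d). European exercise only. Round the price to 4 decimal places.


dt = T/N = 0.333333
u = exp(sigma*sqrt(dt)) = 1.357976; d = 1/u = 0.736390
p = (exp((r-q)*dt) - d) / (u - d) = 0.452221
Discount per step: exp(-r*dt) = 0.982816
Stock lattice S(k, i) with i counting down-moves:
  k=0: S(0,0) = 23.6400
  k=1: S(1,0) = 32.1026; S(1,1) = 17.4083
  k=2: S(2,0) = 43.5945; S(2,1) = 23.6400; S(2,2) = 12.8193
  k=3: S(3,0) = 59.2003; S(3,1) = 32.1026; S(3,2) = 17.4083; S(3,3) = 9.4400
Terminal payoffs V(N, i) = max(K - S_T, 0):
  V(3,0) = 0.000000; V(3,1) = 0.000000; V(3,2) = 3.241744; V(3,3) = 11.210026
Backward induction: V(k, i) = exp(-r*dt) * [p * V(k+1, i) + (1-p) * V(k+1, i+1)].
  V(2,0) = exp(-r*dt) * [p*0.000000 + (1-p)*0.000000] = 0.000000
  V(2,1) = exp(-r*dt) * [p*0.000000 + (1-p)*3.241744] = 1.745244
  V(2,2) = exp(-r*dt) * [p*3.241744 + (1-p)*11.210026] = 7.475889
  V(1,0) = exp(-r*dt) * [p*0.000000 + (1-p)*1.745244] = 0.939580
  V(1,1) = exp(-r*dt) * [p*1.745244 + (1-p)*7.475889] = 4.800437
  V(0,0) = exp(-r*dt) * [p*0.939580 + (1-p)*4.800437] = 3.001988

Answer: Price = V(0,0) = 3.0020


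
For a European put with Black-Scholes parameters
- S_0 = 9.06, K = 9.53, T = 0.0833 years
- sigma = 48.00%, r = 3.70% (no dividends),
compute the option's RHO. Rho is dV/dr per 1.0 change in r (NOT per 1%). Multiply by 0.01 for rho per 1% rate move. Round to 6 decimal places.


Answer: Rho = -0.522220

Derivation:
d1 = -0.2735551924; d2 = -0.4120915414
phi(d1) = 0.3842911714; exp(-qT) = 1.0000000000; exp(-rT) = 0.9969226448
N(-d2) = 0.6598638359
Rho = -K*T*exp(-rT)*N(-d2) = -9.5300 * 0.0833 * 0.9969226448 * 0.6598638359 = -0.522220


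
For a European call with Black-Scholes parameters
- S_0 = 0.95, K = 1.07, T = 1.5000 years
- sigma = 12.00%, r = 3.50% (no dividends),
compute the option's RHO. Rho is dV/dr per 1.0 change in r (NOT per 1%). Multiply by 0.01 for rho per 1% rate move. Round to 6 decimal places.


Answer: Rho = 0.456221

Derivation:
d1 = -0.3786635089; d2 = -0.5256328935
phi(d1) = 0.3713420923; exp(-qT) = 1.0000000000; exp(-rT) = 0.9488543211
N(d2) = 0.2995716488
Rho = K*T*exp(-rT)*N(d2) = 1.0700 * 1.5000 * 0.9488543211 * 0.2995716488 = 0.456221


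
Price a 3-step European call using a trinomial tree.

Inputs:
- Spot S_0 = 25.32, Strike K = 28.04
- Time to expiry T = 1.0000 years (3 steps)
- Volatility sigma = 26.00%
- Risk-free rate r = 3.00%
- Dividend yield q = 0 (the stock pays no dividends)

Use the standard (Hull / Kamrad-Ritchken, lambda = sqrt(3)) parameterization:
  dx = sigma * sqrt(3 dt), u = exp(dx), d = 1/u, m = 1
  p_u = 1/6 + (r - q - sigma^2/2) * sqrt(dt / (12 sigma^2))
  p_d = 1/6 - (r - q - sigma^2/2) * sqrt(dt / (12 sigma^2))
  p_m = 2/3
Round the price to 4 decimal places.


dt = T/N = 0.333333; dx = sigma*sqrt(3*dt) = 0.260000
u = exp(dx) = 1.296930; d = 1/u = 0.771052
p_u = 0.164231, p_m = 0.666667, p_d = 0.169103
Discount per step: exp(-r*dt) = 0.990050
Stock lattice S(k, j) with j the centered position index:
  k=0: S(0,+0) = 25.3200
  k=1: S(1,-1) = 19.5230; S(1,+0) = 25.3200; S(1,+1) = 32.8383
  k=2: S(2,-2) = 15.0533; S(2,-1) = 19.5230; S(2,+0) = 25.3200; S(2,+1) = 32.8383; S(2,+2) = 42.5889
  k=3: S(3,-3) = 11.6068; S(3,-2) = 15.0533; S(3,-1) = 19.5230; S(3,+0) = 25.3200; S(3,+1) = 32.8383; S(3,+2) = 42.5889; S(3,+3) = 55.2349
Terminal payoffs V(N, j) = max(S_T - K, 0):
  V(3,-3) = 0.000000; V(3,-2) = 0.000000; V(3,-1) = 0.000000; V(3,+0) = 0.000000; V(3,+1) = 4.798270; V(3,+2) = 14.548940; V(3,+3) = 27.194878
Backward induction: V(k, j) = exp(-r*dt) * [p_u * V(k+1, j+1) + p_m * V(k+1, j) + p_d * V(k+1, j-1)]
  V(2,-2) = exp(-r*dt) * [p_u*0.000000 + p_m*0.000000 + p_d*0.000000] = 0.000000
  V(2,-1) = exp(-r*dt) * [p_u*0.000000 + p_m*0.000000 + p_d*0.000000] = 0.000000
  V(2,+0) = exp(-r*dt) * [p_u*4.798270 + p_m*0.000000 + p_d*0.000000] = 0.780183
  V(2,+1) = exp(-r*dt) * [p_u*14.548940 + p_m*4.798270 + p_d*0.000000] = 5.532626
  V(2,+2) = exp(-r*dt) * [p_u*27.194878 + p_m*14.548940 + p_d*4.798270] = 14.827906
  V(1,-1) = exp(-r*dt) * [p_u*0.780183 + p_m*0.000000 + p_d*0.000000] = 0.126855
  V(1,+0) = exp(-r*dt) * [p_u*5.532626 + p_m*0.780183 + p_d*0.000000] = 1.414533
  V(1,+1) = exp(-r*dt) * [p_u*14.827906 + p_m*5.532626 + p_d*0.780183] = 6.193303
  V(0,+0) = exp(-r*dt) * [p_u*6.193303 + p_m*1.414533 + p_d*0.126855] = 1.961887

Answer: Price = V(0,0) = 1.9619


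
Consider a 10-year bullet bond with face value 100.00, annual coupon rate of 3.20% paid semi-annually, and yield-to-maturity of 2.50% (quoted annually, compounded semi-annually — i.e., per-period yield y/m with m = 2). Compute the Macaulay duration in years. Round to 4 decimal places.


Answer: Macaulay duration = 8.6853 years

Derivation:
Coupon per period c = face * coupon_rate / m = 1.600000
Periods per year m = 2; per-period yield y/m = 0.012500
Number of cashflows N = 20
Cashflows (t years, CF_t, discount factor 1/(1+y/m)^(m*t), PV):
  t = 0.5000: CF_t = 1.600000, DF = 0.987654, PV = 1.580247
  t = 1.0000: CF_t = 1.600000, DF = 0.975461, PV = 1.560738
  t = 1.5000: CF_t = 1.600000, DF = 0.963418, PV = 1.541469
  t = 2.0000: CF_t = 1.600000, DF = 0.951524, PV = 1.522439
  t = 2.5000: CF_t = 1.600000, DF = 0.939777, PV = 1.503643
  t = 3.0000: CF_t = 1.600000, DF = 0.928175, PV = 1.485080
  t = 3.5000: CF_t = 1.600000, DF = 0.916716, PV = 1.466745
  t = 4.0000: CF_t = 1.600000, DF = 0.905398, PV = 1.448638
  t = 4.5000: CF_t = 1.600000, DF = 0.894221, PV = 1.430753
  t = 5.0000: CF_t = 1.600000, DF = 0.883181, PV = 1.413089
  t = 5.5000: CF_t = 1.600000, DF = 0.872277, PV = 1.395644
  t = 6.0000: CF_t = 1.600000, DF = 0.861509, PV = 1.378414
  t = 6.5000: CF_t = 1.600000, DF = 0.850873, PV = 1.361396
  t = 7.0000: CF_t = 1.600000, DF = 0.840368, PV = 1.344589
  t = 7.5000: CF_t = 1.600000, DF = 0.829993, PV = 1.327989
  t = 8.0000: CF_t = 1.600000, DF = 0.819746, PV = 1.311594
  t = 8.5000: CF_t = 1.600000, DF = 0.809626, PV = 1.295402
  t = 9.0000: CF_t = 1.600000, DF = 0.799631, PV = 1.279409
  t = 9.5000: CF_t = 1.600000, DF = 0.789759, PV = 1.263614
  t = 10.0000: CF_t = 101.600000, DF = 0.780009, PV = 79.248869
Price P = sum_t PV_t = 106.159761
Macaulay numerator sum_t t * PV_t:
  t * PV_t at t = 0.5000: 0.790123
  t * PV_t at t = 1.0000: 1.560738
  t * PV_t at t = 1.5000: 2.312204
  t * PV_t at t = 2.0000: 3.044878
  t * PV_t at t = 2.5000: 3.759108
  t * PV_t at t = 3.0000: 4.455239
  t * PV_t at t = 3.5000: 5.133609
  t * PV_t at t = 4.0000: 5.794550
  t * PV_t at t = 4.5000: 6.438389
  t * PV_t at t = 5.0000: 7.065447
  t * PV_t at t = 5.5000: 7.676042
  t * PV_t at t = 6.0000: 8.270483
  t * PV_t at t = 6.5000: 8.849076
  t * PV_t at t = 7.0000: 9.412123
  t * PV_t at t = 7.5000: 9.959918
  t * PV_t at t = 8.0000: 10.492753
  t * PV_t at t = 8.5000: 11.010914
  t * PV_t at t = 9.0000: 11.514681
  t * PV_t at t = 9.5000: 12.004332
  t * PV_t at t = 10.0000: 792.488685
Macaulay duration D = (sum_t t * PV_t) / P = 922.033292 / 106.159761 = 8.685337


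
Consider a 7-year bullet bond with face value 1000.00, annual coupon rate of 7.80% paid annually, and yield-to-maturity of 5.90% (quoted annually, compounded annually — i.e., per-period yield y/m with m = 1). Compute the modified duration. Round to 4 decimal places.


Coupon per period c = face * coupon_rate / m = 78.000000
Periods per year m = 1; per-period yield y/m = 0.059000
Number of cashflows N = 7
Cashflows (t years, CF_t, discount factor 1/(1+y/m)^(m*t), PV):
  t = 1.0000: CF_t = 78.000000, DF = 0.944287, PV = 73.654391
  t = 2.0000: CF_t = 78.000000, DF = 0.891678, PV = 69.550889
  t = 3.0000: CF_t = 78.000000, DF = 0.842000, PV = 65.676004
  t = 4.0000: CF_t = 78.000000, DF = 0.795090, PV = 62.017001
  t = 5.0000: CF_t = 78.000000, DF = 0.750793, PV = 58.561852
  t = 6.0000: CF_t = 78.000000, DF = 0.708964, PV = 55.299199
  t = 7.0000: CF_t = 1078.000000, DF = 0.669466, PV = 721.683939
Price P = sum_t PV_t = 1106.443275
First compute Macaulay numerator sum_t t * PV_t:
  t * PV_t at t = 1.0000: 73.654391
  t * PV_t at t = 2.0000: 139.101777
  t * PV_t at t = 3.0000: 197.028013
  t * PV_t at t = 4.0000: 248.068005
  t * PV_t at t = 5.0000: 292.809260
  t * PV_t at t = 6.0000: 331.795195
  t * PV_t at t = 7.0000: 5051.787571
Macaulay duration D = 6334.244212 / 1106.443275 = 5.724870
Modified duration = D / (1 + y/m) = 5.724870 / (1 + 0.059000) = 5.405921

Answer: Modified duration = 5.4059


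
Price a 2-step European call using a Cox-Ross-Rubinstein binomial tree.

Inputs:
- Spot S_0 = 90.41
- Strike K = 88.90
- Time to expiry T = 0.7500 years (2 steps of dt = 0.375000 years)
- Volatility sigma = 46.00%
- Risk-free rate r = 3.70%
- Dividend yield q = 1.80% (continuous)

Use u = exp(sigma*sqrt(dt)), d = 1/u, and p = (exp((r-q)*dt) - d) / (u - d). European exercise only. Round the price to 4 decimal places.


Answer: Price = V(0,0) = 14.0436

Derivation:
dt = T/N = 0.375000
u = exp(sigma*sqrt(dt)) = 1.325370; d = 1/u = 0.754507
p = (exp((r-q)*dt) - d) / (u - d) = 0.442565
Discount per step: exp(-r*dt) = 0.986221
Stock lattice S(k, i) with i counting down-moves:
  k=0: S(0,0) = 90.4100
  k=1: S(1,0) = 119.8267; S(1,1) = 68.2149
  k=2: S(2,0) = 158.8146; S(2,1) = 90.4100; S(2,2) = 51.4686
Terminal payoffs V(N, i) = max(S_T - K, 0):
  V(2,0) = 69.914606; V(2,1) = 1.510000; V(2,2) = 0.000000
Backward induction: V(k, i) = exp(-r*dt) * [p * V(k+1, i) + (1-p) * V(k+1, i+1)].
  V(1,0) = exp(-r*dt) * [p*69.914606 + (1-p)*1.510000] = 31.345524
  V(1,1) = exp(-r*dt) * [p*1.510000 + (1-p)*0.000000] = 0.659065
  V(0,0) = exp(-r*dt) * [p*31.345524 + (1-p)*0.659065] = 14.043600
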